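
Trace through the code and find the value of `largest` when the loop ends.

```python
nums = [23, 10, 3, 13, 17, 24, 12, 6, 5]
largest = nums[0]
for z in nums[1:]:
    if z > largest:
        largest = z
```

Let's trace through this code step by step.

Initialize: nums = [23, 10, 3, 13, 17, 24, 12, 6, 5]
Initialize: largest = 23
Entering loop: for z in nums[1:]:
After iteration 1: z = 10, largest = 23
After iteration 2: z = 3, largest = 23
After iteration 3: z = 13, largest = 23
After iteration 4: z = 17, largest = 23
After iteration 5: z = 24, largest = 24
After iteration 6: z = 12, largest = 24
After iteration 7: z = 6, largest = 24
After iteration 8: z = 5, largest = 24
Loop ends.

Final answer: 24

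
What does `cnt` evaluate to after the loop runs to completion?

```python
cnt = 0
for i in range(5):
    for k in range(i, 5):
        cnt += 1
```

Let's trace through this code step by step.

Initialize: cnt = 0
Entering loop: for i in range(5):
After iteration 1: i = 0, cnt = 5
After iteration 2: i = 1, cnt = 9
After iteration 3: i = 2, cnt = 12
After iteration 4: i = 3, cnt = 14
After iteration 5: i = 4, cnt = 15
Loop ends.

Final answer: 15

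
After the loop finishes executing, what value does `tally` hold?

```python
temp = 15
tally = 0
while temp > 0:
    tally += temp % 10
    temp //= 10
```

Let's trace through this code step by step.

Initialize: temp = 15
Initialize: tally = 0
Entering loop: while temp > 0:
After iteration 1: temp = 1, tally = 5
After iteration 2: temp = 0, tally = 6
Loop ends.

Final answer: 6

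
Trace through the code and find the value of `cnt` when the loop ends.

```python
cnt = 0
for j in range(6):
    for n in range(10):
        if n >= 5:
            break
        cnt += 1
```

Let's trace through this code step by step.

Initialize: cnt = 0
Entering loop: for j in range(6):
After iteration 1: j = 0, cnt = 5
After iteration 2: j = 1, cnt = 10
After iteration 3: j = 2, cnt = 15
After iteration 4: j = 3, cnt = 20
After iteration 5: j = 4, cnt = 25
After iteration 6: j = 5, cnt = 30
Loop ends.

Final answer: 30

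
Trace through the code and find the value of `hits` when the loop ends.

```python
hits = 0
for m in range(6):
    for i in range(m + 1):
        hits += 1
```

Let's trace through this code step by step.

Initialize: hits = 0
Entering loop: for m in range(6):
After iteration 1: m = 0, hits = 1, i = 0
After iteration 2: m = 1, hits = 3, i = 1
After iteration 3: m = 2, hits = 6, i = 2
After iteration 4: m = 3, hits = 10, i = 3
After iteration 5: m = 4, hits = 15, i = 4
After iteration 6: m = 5, hits = 21, i = 5
Loop ends.

Final answer: 21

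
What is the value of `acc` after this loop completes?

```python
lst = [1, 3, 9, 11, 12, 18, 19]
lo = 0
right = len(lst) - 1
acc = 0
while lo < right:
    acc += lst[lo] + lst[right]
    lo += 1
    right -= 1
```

Let's trace through this code step by step.

Initialize: lst = [1, 3, 9, 11, 12, 18, 19]
Initialize: lo = 0
Initialize: right = 6
Initialize: acc = 0
Entering loop: while lo < right:
After iteration 1: lo = 1, right = 5, acc = 20
After iteration 2: lo = 2, right = 4, acc = 41
After iteration 3: lo = 3, right = 3, acc = 62
Loop ends.

Final answer: 62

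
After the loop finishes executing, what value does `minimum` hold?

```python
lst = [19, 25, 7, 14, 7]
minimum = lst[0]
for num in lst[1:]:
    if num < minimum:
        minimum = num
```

Let's trace through this code step by step.

Initialize: lst = [19, 25, 7, 14, 7]
Initialize: minimum = 19
Entering loop: for num in lst[1:]:
After iteration 1: num = 25, minimum = 19
After iteration 2: num = 7, minimum = 7
After iteration 3: num = 14, minimum = 7
After iteration 4: num = 7, minimum = 7
Loop ends.

Final answer: 7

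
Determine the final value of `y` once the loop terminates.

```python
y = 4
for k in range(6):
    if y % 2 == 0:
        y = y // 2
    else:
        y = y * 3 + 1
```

Let's trace through this code step by step.

Initialize: y = 4
Entering loop: for k in range(6):
After iteration 1: k = 0, y = 2
After iteration 2: k = 1, y = 1
After iteration 3: k = 2, y = 4
After iteration 4: k = 3, y = 2
After iteration 5: k = 4, y = 1
After iteration 6: k = 5, y = 4
Loop ends.

Final answer: 4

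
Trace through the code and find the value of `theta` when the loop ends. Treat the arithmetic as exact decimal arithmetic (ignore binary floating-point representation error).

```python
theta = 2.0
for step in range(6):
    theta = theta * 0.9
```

Let's trace through this code step by step.

Initialize: theta = 2.0
Entering loop: for step in range(6):
After iteration 1: step = 0, theta = 1.8
After iteration 2: step = 1, theta = 1.62
After iteration 3: step = 2, theta = 1.458
After iteration 4: step = 3, theta = 1.3122
After iteration 5: step = 4, theta = 1.18098
After iteration 6: step = 5, theta = 1.062882
Loop ends.

Final answer: 1.062882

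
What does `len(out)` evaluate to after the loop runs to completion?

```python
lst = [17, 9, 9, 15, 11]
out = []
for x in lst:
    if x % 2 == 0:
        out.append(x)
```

Let's trace through this code step by step.

Initialize: lst = [17, 9, 9, 15, 11]
Initialize: out = []
Entering loop: for x in lst:
After iteration 1: x = 17, out = []
After iteration 2: x = 9, out = []
After iteration 3: x = 9, out = []
After iteration 4: x = 15, out = []
After iteration 5: x = 11, out = []
Loop ends.
len(out) = 0

Final answer: 0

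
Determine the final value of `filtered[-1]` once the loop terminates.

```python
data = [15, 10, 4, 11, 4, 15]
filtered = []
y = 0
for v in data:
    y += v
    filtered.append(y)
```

Let's trace through this code step by step.

Initialize: data = [15, 10, 4, 11, 4, 15]
Initialize: filtered = []
Initialize: y = 0
Entering loop: for v in data:
After iteration 1: v = 15, filtered = [15], y = 15
After iteration 2: v = 10, filtered = [15, 25], y = 25
After iteration 3: v = 4, filtered = [15, 25, 29], y = 29
After iteration 4: v = 11, filtered = [15, 25, 29, 40], y = 40
After iteration 5: v = 4, filtered = [15, 25, 29, 40, 44], y = 44
After iteration 6: v = 15, filtered = [15, 25, 29, 40, 44, 59], y = 59
Loop ends.
filtered[-1] = 59

Final answer: 59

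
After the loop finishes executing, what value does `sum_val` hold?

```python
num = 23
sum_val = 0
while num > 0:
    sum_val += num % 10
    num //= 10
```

Let's trace through this code step by step.

Initialize: num = 23
Initialize: sum_val = 0
Entering loop: while num > 0:
After iteration 1: num = 2, sum_val = 3
After iteration 2: num = 0, sum_val = 5
Loop ends.

Final answer: 5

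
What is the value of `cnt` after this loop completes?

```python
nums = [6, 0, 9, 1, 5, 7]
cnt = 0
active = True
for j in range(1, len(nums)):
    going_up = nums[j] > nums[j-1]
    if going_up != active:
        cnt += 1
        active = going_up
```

Let's trace through this code step by step.

Initialize: nums = [6, 0, 9, 1, 5, 7]
Initialize: cnt = 0
Initialize: active = True
Entering loop: for j in range(1, len(nums)):
After iteration 1: j = 1, cnt = 1, active = False, going_up = False
After iteration 2: j = 2, cnt = 2, active = True, going_up = True
After iteration 3: j = 3, cnt = 3, active = False, going_up = False
After iteration 4: j = 4, cnt = 4, active = True, going_up = True
After iteration 5: j = 5, cnt = 4, active = True, going_up = True
Loop ends.

Final answer: 4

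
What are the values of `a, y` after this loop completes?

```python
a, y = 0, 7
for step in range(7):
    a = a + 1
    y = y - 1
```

Let's trace through this code step by step.

Initialize: a = 0
Initialize: y = 7
Entering loop: for step in range(7):
After iteration 1: step = 0, a = 1, y = 6
After iteration 2: step = 1, a = 2, y = 5
After iteration 3: step = 2, a = 3, y = 4
After iteration 4: step = 3, a = 4, y = 3
After iteration 5: step = 4, a = 5, y = 2
After iteration 6: step = 5, a = 6, y = 1
After iteration 7: step = 6, a = 7, y = 0
Loop ends.

Final answer: 7, 0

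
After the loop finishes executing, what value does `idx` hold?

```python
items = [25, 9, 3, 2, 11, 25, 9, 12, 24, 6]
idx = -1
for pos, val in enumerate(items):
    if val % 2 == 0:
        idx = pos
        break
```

Let's trace through this code step by step.

Initialize: items = [25, 9, 3, 2, 11, 25, 9, 12, 24, 6]
Initialize: idx = -1
Entering loop: for pos, val in enumerate(items):
After iteration 1: pos = 0, val = 25, idx = -1
After iteration 2: pos = 1, val = 9, idx = -1
After iteration 3: pos = 2, val = 3, idx = -1
After iteration 4: pos = 3, val = 2, idx = 3
Loop ends.

Final answer: 3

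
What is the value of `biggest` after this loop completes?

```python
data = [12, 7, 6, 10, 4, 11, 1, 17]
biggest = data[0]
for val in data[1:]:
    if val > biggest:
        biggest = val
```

Let's trace through this code step by step.

Initialize: data = [12, 7, 6, 10, 4, 11, 1, 17]
Initialize: biggest = 12
Entering loop: for val in data[1:]:
After iteration 1: val = 7, biggest = 12
After iteration 2: val = 6, biggest = 12
After iteration 3: val = 10, biggest = 12
After iteration 4: val = 4, biggest = 12
After iteration 5: val = 11, biggest = 12
After iteration 6: val = 1, biggest = 12
After iteration 7: val = 17, biggest = 17
Loop ends.

Final answer: 17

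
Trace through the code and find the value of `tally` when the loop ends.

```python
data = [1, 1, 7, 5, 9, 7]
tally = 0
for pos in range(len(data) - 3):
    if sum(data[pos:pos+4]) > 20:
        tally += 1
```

Let's trace through this code step by step.

Initialize: data = [1, 1, 7, 5, 9, 7]
Initialize: tally = 0
Entering loop: for pos in range(len(data) - 3):
After iteration 1: pos = 0, tally = 0
After iteration 2: pos = 1, tally = 1
After iteration 3: pos = 2, tally = 2
Loop ends.

Final answer: 2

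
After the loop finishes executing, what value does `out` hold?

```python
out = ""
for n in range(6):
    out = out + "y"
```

Let's trace through this code step by step.

Initialize: out = ''
Entering loop: for n in range(6):
After iteration 1: n = 0, out = 'y'
After iteration 2: n = 1, out = 'yy'
After iteration 3: n = 2, out = 'yyy'
After iteration 4: n = 3, out = 'yyyy'
After iteration 5: n = 4, out = 'yyyyy'
After iteration 6: n = 5, out = 'yyyyyy'
Loop ends.

Final answer: 'yyyyyy'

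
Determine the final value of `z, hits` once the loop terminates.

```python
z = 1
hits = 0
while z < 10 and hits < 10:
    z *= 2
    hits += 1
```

Let's trace through this code step by step.

Initialize: z = 1
Initialize: hits = 0
Entering loop: while z < 10 and hits < 10:
After iteration 1: z = 2, hits = 1
After iteration 2: z = 4, hits = 2
After iteration 3: z = 8, hits = 3
After iteration 4: z = 16, hits = 4
Loop ends.

Final answer: 16, 4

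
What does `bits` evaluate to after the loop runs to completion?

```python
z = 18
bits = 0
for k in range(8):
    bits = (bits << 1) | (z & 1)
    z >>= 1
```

Let's trace through this code step by step.

Initialize: z = 18
Initialize: bits = 0
Entering loop: for k in range(8):
After iteration 1: k = 0, z = 9, bits = 0
After iteration 2: k = 1, z = 4, bits = 1
After iteration 3: k = 2, z = 2, bits = 2
After iteration 4: k = 3, z = 1, bits = 4
After iteration 5: k = 4, z = 0, bits = 9
After iteration 6: k = 5, z = 0, bits = 18
After iteration 7: k = 6, z = 0, bits = 36
After iteration 8: k = 7, z = 0, bits = 72
Loop ends.

Final answer: 72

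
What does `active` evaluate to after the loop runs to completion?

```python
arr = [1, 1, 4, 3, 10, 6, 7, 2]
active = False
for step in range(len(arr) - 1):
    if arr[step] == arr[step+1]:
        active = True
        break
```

Let's trace through this code step by step.

Initialize: arr = [1, 1, 4, 3, 10, 6, 7, 2]
Initialize: active = False
Entering loop: for step in range(len(arr) - 1):
After iteration 1: step = 0, active = True
Loop ends.

Final answer: True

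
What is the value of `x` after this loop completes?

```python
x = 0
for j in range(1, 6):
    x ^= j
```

Let's trace through this code step by step.

Initialize: x = 0
Entering loop: for j in range(1, 6):
After iteration 1: j = 1, x = 1
After iteration 2: j = 2, x = 3
After iteration 3: j = 3, x = 0
After iteration 4: j = 4, x = 4
After iteration 5: j = 5, x = 1
Loop ends.

Final answer: 1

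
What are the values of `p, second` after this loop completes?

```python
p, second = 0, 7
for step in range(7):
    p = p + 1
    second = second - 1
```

Let's trace through this code step by step.

Initialize: p = 0
Initialize: second = 7
Entering loop: for step in range(7):
After iteration 1: step = 0, p = 1, second = 6
After iteration 2: step = 1, p = 2, second = 5
After iteration 3: step = 2, p = 3, second = 4
After iteration 4: step = 3, p = 4, second = 3
After iteration 5: step = 4, p = 5, second = 2
After iteration 6: step = 5, p = 6, second = 1
After iteration 7: step = 6, p = 7, second = 0
Loop ends.

Final answer: 7, 0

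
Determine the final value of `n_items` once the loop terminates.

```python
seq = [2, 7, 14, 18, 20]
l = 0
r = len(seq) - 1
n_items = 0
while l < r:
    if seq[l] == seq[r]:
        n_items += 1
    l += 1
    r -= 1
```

Let's trace through this code step by step.

Initialize: seq = [2, 7, 14, 18, 20]
Initialize: l = 0
Initialize: r = 4
Initialize: n_items = 0
Entering loop: while l < r:
After iteration 1: l = 1, r = 3, n_items = 0
After iteration 2: l = 2, r = 2, n_items = 0
Loop ends.

Final answer: 0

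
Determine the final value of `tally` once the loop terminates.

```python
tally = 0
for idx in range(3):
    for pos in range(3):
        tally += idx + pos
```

Let's trace through this code step by step.

Initialize: tally = 0
Entering loop: for idx in range(3):
After iteration 1: idx = 0, tally = 3
After iteration 2: idx = 1, tally = 9
After iteration 3: idx = 2, tally = 18
Loop ends.

Final answer: 18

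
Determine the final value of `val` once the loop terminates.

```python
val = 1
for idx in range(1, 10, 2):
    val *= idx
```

Let's trace through this code step by step.

Initialize: val = 1
Entering loop: for idx in range(1, 10, 2):
After iteration 1: idx = 1, val = 1
After iteration 2: idx = 3, val = 3
After iteration 3: idx = 5, val = 15
After iteration 4: idx = 7, val = 105
After iteration 5: idx = 9, val = 945
Loop ends.

Final answer: 945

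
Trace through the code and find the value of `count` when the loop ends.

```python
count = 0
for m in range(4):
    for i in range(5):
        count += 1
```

Let's trace through this code step by step.

Initialize: count = 0
Entering loop: for m in range(4):
After iteration 1: m = 0, count = 5
After iteration 2: m = 1, count = 10
After iteration 3: m = 2, count = 15
After iteration 4: m = 3, count = 20
Loop ends.

Final answer: 20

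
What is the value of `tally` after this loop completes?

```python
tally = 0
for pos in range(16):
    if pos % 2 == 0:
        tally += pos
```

Let's trace through this code step by step.

Initialize: tally = 0
Entering loop: for pos in range(16):
After iteration 1: pos = 0, tally = 0
After iteration 2: pos = 1, tally = 0
After iteration 3: pos = 2, tally = 2
After iteration 4: pos = 3, tally = 2
After iteration 5: pos = 4, tally = 6
After iteration 6: pos = 5, tally = 6
After iteration 7: pos = 6, tally = 12
After iteration 8: pos = 7, tally = 12
After iteration 9: pos = 8, tally = 20
After iteration 10: pos = 9, tally = 20
After iteration 11: pos = 10, tally = 30
After iteration 12: pos = 11, tally = 30
After iteration 13: pos = 12, tally = 42
After iteration 14: pos = 13, tally = 42
After iteration 15: pos = 14, tally = 56
After iteration 16: pos = 15, tally = 56
Loop ends.

Final answer: 56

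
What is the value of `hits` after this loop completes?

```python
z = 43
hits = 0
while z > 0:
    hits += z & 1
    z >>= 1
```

Let's trace through this code step by step.

Initialize: z = 43
Initialize: hits = 0
Entering loop: while z > 0:
After iteration 1: z = 21, hits = 1
After iteration 2: z = 10, hits = 2
After iteration 3: z = 5, hits = 2
After iteration 4: z = 2, hits = 3
After iteration 5: z = 1, hits = 3
After iteration 6: z = 0, hits = 4
Loop ends.

Final answer: 4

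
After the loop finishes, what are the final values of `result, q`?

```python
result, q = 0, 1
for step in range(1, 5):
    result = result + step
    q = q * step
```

Let's trace through this code step by step.

Initialize: result = 0
Initialize: q = 1
Entering loop: for step in range(1, 5):
After iteration 1: step = 1, result = 1, q = 1
After iteration 2: step = 2, result = 3, q = 2
After iteration 3: step = 3, result = 6, q = 6
After iteration 4: step = 4, result = 10, q = 24
Loop ends.

Final answer: 10, 24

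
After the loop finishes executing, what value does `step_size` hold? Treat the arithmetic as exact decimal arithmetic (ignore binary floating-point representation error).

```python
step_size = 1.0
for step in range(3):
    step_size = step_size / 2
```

Let's trace through this code step by step.

Initialize: step_size = 1.0
Entering loop: for step in range(3):
After iteration 1: step = 0, step_size = 0.5
After iteration 2: step = 1, step_size = 0.25
After iteration 3: step = 2, step_size = 0.125
Loop ends.

Final answer: 0.125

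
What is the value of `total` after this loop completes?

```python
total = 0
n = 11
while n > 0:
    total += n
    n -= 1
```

Let's trace through this code step by step.

Initialize: total = 0
Initialize: n = 11
Entering loop: while n > 0:
After iteration 1: total = 11, n = 10
After iteration 2: total = 21, n = 9
After iteration 3: total = 30, n = 8
After iteration 4: total = 38, n = 7
After iteration 5: total = 45, n = 6
After iteration 6: total = 51, n = 5
After iteration 7: total = 56, n = 4
After iteration 8: total = 60, n = 3
After iteration 9: total = 63, n = 2
After iteration 10: total = 65, n = 1
After iteration 11: total = 66, n = 0
Loop ends.

Final answer: 66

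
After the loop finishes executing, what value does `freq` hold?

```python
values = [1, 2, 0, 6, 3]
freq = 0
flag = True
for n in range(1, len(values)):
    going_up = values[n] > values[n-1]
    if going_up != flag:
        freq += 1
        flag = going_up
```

Let's trace through this code step by step.

Initialize: values = [1, 2, 0, 6, 3]
Initialize: freq = 0
Initialize: flag = True
Entering loop: for n in range(1, len(values)):
After iteration 1: n = 1, freq = 0, flag = True, going_up = True
After iteration 2: n = 2, freq = 1, flag = False, going_up = False
After iteration 3: n = 3, freq = 2, flag = True, going_up = True
After iteration 4: n = 4, freq = 3, flag = False, going_up = False
Loop ends.

Final answer: 3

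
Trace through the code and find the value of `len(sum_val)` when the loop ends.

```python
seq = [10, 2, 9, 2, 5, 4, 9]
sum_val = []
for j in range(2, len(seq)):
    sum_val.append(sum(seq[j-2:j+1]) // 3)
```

Let's trace through this code step by step.

Initialize: seq = [10, 2, 9, 2, 5, 4, 9]
Initialize: sum_val = []
Entering loop: for j in range(2, len(seq)):
After iteration 1: j = 2, sum_val = [7]
After iteration 2: j = 3, sum_val = [7, 4]
After iteration 3: j = 4, sum_val = [7, 4, 5]
After iteration 4: j = 5, sum_val = [7, 4, 5, 3]
After iteration 5: j = 6, sum_val = [7, 4, 5, 3, 6]
Loop ends.
len(sum_val) = 5

Final answer: 5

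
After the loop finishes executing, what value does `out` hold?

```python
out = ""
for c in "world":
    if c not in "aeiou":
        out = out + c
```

Let's trace through this code step by step.

Initialize: out = ''
Entering loop: for c in "world":
After iteration 1: c = 'w', out = 'w'
After iteration 2: c = 'o', out = 'w'
After iteration 3: c = 'r', out = 'wr'
After iteration 4: c = 'l', out = 'wrl'
After iteration 5: c = 'd', out = 'wrld'
Loop ends.

Final answer: 'wrld'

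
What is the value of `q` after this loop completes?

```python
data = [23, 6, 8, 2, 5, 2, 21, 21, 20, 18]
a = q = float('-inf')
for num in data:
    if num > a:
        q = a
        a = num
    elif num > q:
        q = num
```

Let's trace through this code step by step.

Initialize: data = [23, 6, 8, 2, 5, 2, 21, 21, 20, 18]
Initialize: a = -inf
Initialize: q = -inf
Entering loop: for num in data:
After iteration 1: num = 23, a = 23, q = -inf
After iteration 2: num = 6, a = 23, q = 6
After iteration 3: num = 8, a = 23, q = 8
After iteration 4: num = 2, a = 23, q = 8
After iteration 5: num = 5, a = 23, q = 8
After iteration 6: num = 2, a = 23, q = 8
After iteration 7: num = 21, a = 23, q = 21
After iteration 8: num = 21, a = 23, q = 21
After iteration 9: num = 20, a = 23, q = 21
After iteration 10: num = 18, a = 23, q = 21
Loop ends.

Final answer: 21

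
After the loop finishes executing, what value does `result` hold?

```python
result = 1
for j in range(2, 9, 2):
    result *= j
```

Let's trace through this code step by step.

Initialize: result = 1
Entering loop: for j in range(2, 9, 2):
After iteration 1: j = 2, result = 2
After iteration 2: j = 4, result = 8
After iteration 3: j = 6, result = 48
After iteration 4: j = 8, result = 384
Loop ends.

Final answer: 384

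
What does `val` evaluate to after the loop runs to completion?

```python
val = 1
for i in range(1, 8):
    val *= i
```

Let's trace through this code step by step.

Initialize: val = 1
Entering loop: for i in range(1, 8):
After iteration 1: i = 1, val = 1
After iteration 2: i = 2, val = 2
After iteration 3: i = 3, val = 6
After iteration 4: i = 4, val = 24
After iteration 5: i = 5, val = 120
After iteration 6: i = 6, val = 720
After iteration 7: i = 7, val = 5040
Loop ends.

Final answer: 5040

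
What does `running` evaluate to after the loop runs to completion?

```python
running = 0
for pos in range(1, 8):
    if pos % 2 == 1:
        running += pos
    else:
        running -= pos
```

Let's trace through this code step by step.

Initialize: running = 0
Entering loop: for pos in range(1, 8):
After iteration 1: pos = 1, running = 1
After iteration 2: pos = 2, running = -1
After iteration 3: pos = 3, running = 2
After iteration 4: pos = 4, running = -2
After iteration 5: pos = 5, running = 3
After iteration 6: pos = 6, running = -3
After iteration 7: pos = 7, running = 4
Loop ends.

Final answer: 4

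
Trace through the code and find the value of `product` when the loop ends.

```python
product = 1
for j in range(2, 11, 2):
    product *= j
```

Let's trace through this code step by step.

Initialize: product = 1
Entering loop: for j in range(2, 11, 2):
After iteration 1: j = 2, product = 2
After iteration 2: j = 4, product = 8
After iteration 3: j = 6, product = 48
After iteration 4: j = 8, product = 384
After iteration 5: j = 10, product = 3840
Loop ends.

Final answer: 3840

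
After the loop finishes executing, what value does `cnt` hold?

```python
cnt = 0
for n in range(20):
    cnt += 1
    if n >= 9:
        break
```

Let's trace through this code step by step.

Initialize: cnt = 0
Entering loop: for n in range(20):
After iteration 1: n = 0, cnt = 1
After iteration 2: n = 1, cnt = 2
After iteration 3: n = 2, cnt = 3
After iteration 4: n = 3, cnt = 4
After iteration 5: n = 4, cnt = 5
After iteration 6: n = 5, cnt = 6
After iteration 7: n = 6, cnt = 7
After iteration 8: n = 7, cnt = 8
After iteration 9: n = 8, cnt = 9
After iteration 10: n = 9, cnt = 10
Loop ends.

Final answer: 10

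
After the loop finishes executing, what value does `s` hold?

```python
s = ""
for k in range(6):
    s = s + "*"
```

Let's trace through this code step by step.

Initialize: s = ''
Entering loop: for k in range(6):
After iteration 1: k = 0, s = '*'
After iteration 2: k = 1, s = '**'
After iteration 3: k = 2, s = '***'
After iteration 4: k = 3, s = '****'
After iteration 5: k = 4, s = '*****'
After iteration 6: k = 5, s = '******'
Loop ends.

Final answer: '******'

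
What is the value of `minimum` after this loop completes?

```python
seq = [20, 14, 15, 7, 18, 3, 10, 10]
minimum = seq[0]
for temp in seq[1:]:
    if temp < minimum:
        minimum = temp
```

Let's trace through this code step by step.

Initialize: seq = [20, 14, 15, 7, 18, 3, 10, 10]
Initialize: minimum = 20
Entering loop: for temp in seq[1:]:
After iteration 1: temp = 14, minimum = 14
After iteration 2: temp = 15, minimum = 14
After iteration 3: temp = 7, minimum = 7
After iteration 4: temp = 18, minimum = 7
After iteration 5: temp = 3, minimum = 3
After iteration 6: temp = 10, minimum = 3
After iteration 7: temp = 10, minimum = 3
Loop ends.

Final answer: 3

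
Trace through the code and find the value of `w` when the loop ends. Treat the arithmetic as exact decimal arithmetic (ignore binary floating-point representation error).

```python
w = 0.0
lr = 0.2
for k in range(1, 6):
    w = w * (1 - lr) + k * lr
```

Let's trace through this code step by step.

Initialize: w = 0.0
Initialize: lr = 0.2
Entering loop: for k in range(1, 6):
After iteration 1: k = 1, w = 0.2
After iteration 2: k = 2, w = 0.56
After iteration 3: k = 3, w = 1.048
After iteration 4: k = 4, w = 1.6384
After iteration 5: k = 5, w = 2.31072
Loop ends.

Final answer: 2.31072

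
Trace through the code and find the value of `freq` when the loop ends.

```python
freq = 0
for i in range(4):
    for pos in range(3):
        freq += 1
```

Let's trace through this code step by step.

Initialize: freq = 0
Entering loop: for i in range(4):
After iteration 1: i = 0, freq = 3
After iteration 2: i = 1, freq = 6
After iteration 3: i = 2, freq = 9
After iteration 4: i = 3, freq = 12
Loop ends.

Final answer: 12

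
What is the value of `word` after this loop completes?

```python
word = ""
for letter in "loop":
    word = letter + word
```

Let's trace through this code step by step.

Initialize: word = ''
Entering loop: for letter in "loop":
After iteration 1: letter = 'l', word = 'l'
After iteration 2: letter = 'o', word = 'ol'
After iteration 3: letter = 'o', word = 'ool'
After iteration 4: letter = 'p', word = 'pool'
Loop ends.

Final answer: 'pool'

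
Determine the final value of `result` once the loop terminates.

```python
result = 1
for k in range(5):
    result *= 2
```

Let's trace through this code step by step.

Initialize: result = 1
Entering loop: for k in range(5):
After iteration 1: k = 0, result = 2
After iteration 2: k = 1, result = 4
After iteration 3: k = 2, result = 8
After iteration 4: k = 3, result = 16
After iteration 5: k = 4, result = 32
Loop ends.

Final answer: 32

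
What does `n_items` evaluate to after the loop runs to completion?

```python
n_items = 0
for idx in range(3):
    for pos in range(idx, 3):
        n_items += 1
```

Let's trace through this code step by step.

Initialize: n_items = 0
Entering loop: for idx in range(3):
After iteration 1: idx = 0, n_items = 3
After iteration 2: idx = 1, n_items = 5
After iteration 3: idx = 2, n_items = 6
Loop ends.

Final answer: 6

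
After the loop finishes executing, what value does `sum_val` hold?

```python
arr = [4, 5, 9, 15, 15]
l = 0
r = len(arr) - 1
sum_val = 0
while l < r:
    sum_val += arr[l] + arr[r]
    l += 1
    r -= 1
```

Let's trace through this code step by step.

Initialize: arr = [4, 5, 9, 15, 15]
Initialize: l = 0
Initialize: r = 4
Initialize: sum_val = 0
Entering loop: while l < r:
After iteration 1: l = 1, r = 3, sum_val = 19
After iteration 2: l = 2, r = 2, sum_val = 39
Loop ends.

Final answer: 39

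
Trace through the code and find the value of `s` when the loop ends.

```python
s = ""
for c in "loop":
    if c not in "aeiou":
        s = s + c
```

Let's trace through this code step by step.

Initialize: s = ''
Entering loop: for c in "loop":
After iteration 1: c = 'l', s = 'l'
After iteration 2: c = 'o', s = 'l'
After iteration 3: c = 'o', s = 'l'
After iteration 4: c = 'p', s = 'lp'
Loop ends.

Final answer: 'lp'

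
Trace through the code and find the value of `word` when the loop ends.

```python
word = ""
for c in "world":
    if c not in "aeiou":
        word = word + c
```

Let's trace through this code step by step.

Initialize: word = ''
Entering loop: for c in "world":
After iteration 1: c = 'w', word = 'w'
After iteration 2: c = 'o', word = 'w'
After iteration 3: c = 'r', word = 'wr'
After iteration 4: c = 'l', word = 'wrl'
After iteration 5: c = 'd', word = 'wrld'
Loop ends.

Final answer: 'wrld'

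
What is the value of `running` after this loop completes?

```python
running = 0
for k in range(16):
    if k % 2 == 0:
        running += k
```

Let's trace through this code step by step.

Initialize: running = 0
Entering loop: for k in range(16):
After iteration 1: k = 0, running = 0
After iteration 2: k = 1, running = 0
After iteration 3: k = 2, running = 2
After iteration 4: k = 3, running = 2
After iteration 5: k = 4, running = 6
After iteration 6: k = 5, running = 6
After iteration 7: k = 6, running = 12
After iteration 8: k = 7, running = 12
After iteration 9: k = 8, running = 20
After iteration 10: k = 9, running = 20
After iteration 11: k = 10, running = 30
After iteration 12: k = 11, running = 30
After iteration 13: k = 12, running = 42
After iteration 14: k = 13, running = 42
After iteration 15: k = 14, running = 56
After iteration 16: k = 15, running = 56
Loop ends.

Final answer: 56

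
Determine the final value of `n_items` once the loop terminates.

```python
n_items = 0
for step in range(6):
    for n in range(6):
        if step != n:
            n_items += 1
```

Let's trace through this code step by step.

Initialize: n_items = 0
Entering loop: for step in range(6):
After iteration 1: step = 0, n_items = 5
After iteration 2: step = 1, n_items = 10
After iteration 3: step = 2, n_items = 15
After iteration 4: step = 3, n_items = 20
After iteration 5: step = 4, n_items = 25
After iteration 6: step = 5, n_items = 30
Loop ends.

Final answer: 30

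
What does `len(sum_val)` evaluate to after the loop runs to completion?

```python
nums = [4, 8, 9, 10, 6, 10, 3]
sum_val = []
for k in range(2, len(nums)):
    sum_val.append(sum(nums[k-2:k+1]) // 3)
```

Let's trace through this code step by step.

Initialize: nums = [4, 8, 9, 10, 6, 10, 3]
Initialize: sum_val = []
Entering loop: for k in range(2, len(nums)):
After iteration 1: k = 2, sum_val = [7]
After iteration 2: k = 3, sum_val = [7, 9]
After iteration 3: k = 4, sum_val = [7, 9, 8]
After iteration 4: k = 5, sum_val = [7, 9, 8, 8]
After iteration 5: k = 6, sum_val = [7, 9, 8, 8, 6]
Loop ends.
len(sum_val) = 5

Final answer: 5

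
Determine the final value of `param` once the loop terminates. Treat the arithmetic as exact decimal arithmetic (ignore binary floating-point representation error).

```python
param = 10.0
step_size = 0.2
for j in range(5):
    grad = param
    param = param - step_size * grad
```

Let's trace through this code step by step.

Initialize: param = 10.0
Initialize: step_size = 0.2
Entering loop: for j in range(5):
After iteration 1: j = 0, param = 8.0, grad = 10.0
After iteration 2: j = 1, param = 6.4, grad = 8.0
After iteration 3: j = 2, param = 5.12, grad = 6.4
After iteration 4: j = 3, param = 4.096, grad = 5.12
After iteration 5: j = 4, param = 3.2768, grad = 4.096
Loop ends.

Final answer: 3.2768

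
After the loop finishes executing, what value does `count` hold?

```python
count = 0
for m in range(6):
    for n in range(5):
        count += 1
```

Let's trace through this code step by step.

Initialize: count = 0
Entering loop: for m in range(6):
After iteration 1: m = 0, count = 5
After iteration 2: m = 1, count = 10
After iteration 3: m = 2, count = 15
After iteration 4: m = 3, count = 20
After iteration 5: m = 4, count = 25
After iteration 6: m = 5, count = 30
Loop ends.

Final answer: 30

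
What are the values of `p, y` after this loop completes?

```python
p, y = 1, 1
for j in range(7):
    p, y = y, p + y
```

Let's trace through this code step by step.

Initialize: p = 1
Initialize: y = 1
Entering loop: for j in range(7):
After iteration 1: j = 0, p = 1, y = 2
After iteration 2: j = 1, p = 2, y = 3
After iteration 3: j = 2, p = 3, y = 5
After iteration 4: j = 3, p = 5, y = 8
After iteration 5: j = 4, p = 8, y = 13
After iteration 6: j = 5, p = 13, y = 21
After iteration 7: j = 6, p = 21, y = 34
Loop ends.

Final answer: 21, 34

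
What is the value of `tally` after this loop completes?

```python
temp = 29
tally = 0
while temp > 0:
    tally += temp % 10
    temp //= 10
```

Let's trace through this code step by step.

Initialize: temp = 29
Initialize: tally = 0
Entering loop: while temp > 0:
After iteration 1: temp = 2, tally = 9
After iteration 2: temp = 0, tally = 11
Loop ends.

Final answer: 11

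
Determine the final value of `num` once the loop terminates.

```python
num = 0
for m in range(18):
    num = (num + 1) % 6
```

Let's trace through this code step by step.

Initialize: num = 0
Entering loop: for m in range(18):
After iteration 1: m = 0, num = 1
After iteration 2: m = 1, num = 2
After iteration 3: m = 2, num = 3
After iteration 4: m = 3, num = 4
After iteration 5: m = 4, num = 5
After iteration 6: m = 5, num = 0
After iteration 7: m = 6, num = 1
After iteration 8: m = 7, num = 2
After iteration 9: m = 8, num = 3
After iteration 10: m = 9, num = 4
After iteration 11: m = 10, num = 5
After iteration 12: m = 11, num = 0
After iteration 13: m = 12, num = 1
After iteration 14: m = 13, num = 2
After iteration 15: m = 14, num = 3
After iteration 16: m = 15, num = 4
After iteration 17: m = 16, num = 5
After iteration 18: m = 17, num = 0
Loop ends.

Final answer: 0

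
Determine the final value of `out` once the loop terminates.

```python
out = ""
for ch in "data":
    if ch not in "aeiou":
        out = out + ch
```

Let's trace through this code step by step.

Initialize: out = ''
Entering loop: for ch in "data":
After iteration 1: ch = 'd', out = 'd'
After iteration 2: ch = 'a', out = 'd'
After iteration 3: ch = 't', out = 'dt'
After iteration 4: ch = 'a', out = 'dt'
Loop ends.

Final answer: 'dt'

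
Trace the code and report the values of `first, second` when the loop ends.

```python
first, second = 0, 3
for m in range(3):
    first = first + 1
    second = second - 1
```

Let's trace through this code step by step.

Initialize: first = 0
Initialize: second = 3
Entering loop: for m in range(3):
After iteration 1: m = 0, first = 1, second = 2
After iteration 2: m = 1, first = 2, second = 1
After iteration 3: m = 2, first = 3, second = 0
Loop ends.

Final answer: 3, 0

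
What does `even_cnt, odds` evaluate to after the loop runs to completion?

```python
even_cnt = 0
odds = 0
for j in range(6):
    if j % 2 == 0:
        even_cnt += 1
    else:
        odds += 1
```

Let's trace through this code step by step.

Initialize: even_cnt = 0
Initialize: odds = 0
Entering loop: for j in range(6):
After iteration 1: j = 0, even_cnt = 1, odds = 0
After iteration 2: j = 1, even_cnt = 1, odds = 1
After iteration 3: j = 2, even_cnt = 2, odds = 1
After iteration 4: j = 3, even_cnt = 2, odds = 2
After iteration 5: j = 4, even_cnt = 3, odds = 2
After iteration 6: j = 5, even_cnt = 3, odds = 3
Loop ends.

Final answer: 3, 3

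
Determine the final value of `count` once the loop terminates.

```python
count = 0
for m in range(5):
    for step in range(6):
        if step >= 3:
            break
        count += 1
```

Let's trace through this code step by step.

Initialize: count = 0
Entering loop: for m in range(5):
After iteration 1: m = 0, count = 3
After iteration 2: m = 1, count = 6
After iteration 3: m = 2, count = 9
After iteration 4: m = 3, count = 12
After iteration 5: m = 4, count = 15
Loop ends.

Final answer: 15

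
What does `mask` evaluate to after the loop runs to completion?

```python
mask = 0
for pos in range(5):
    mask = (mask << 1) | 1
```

Let's trace through this code step by step.

Initialize: mask = 0
Entering loop: for pos in range(5):
After iteration 1: pos = 0, mask = 1
After iteration 2: pos = 1, mask = 3
After iteration 3: pos = 2, mask = 7
After iteration 4: pos = 3, mask = 15
After iteration 5: pos = 4, mask = 31
Loop ends.

Final answer: 31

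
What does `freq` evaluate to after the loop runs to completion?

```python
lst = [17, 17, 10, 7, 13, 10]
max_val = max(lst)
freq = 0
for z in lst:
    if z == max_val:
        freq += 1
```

Let's trace through this code step by step.

Initialize: lst = [17, 17, 10, 7, 13, 10]
Initialize: max_val = 17
Initialize: freq = 0
Entering loop: for z in lst:
After iteration 1: z = 17, freq = 1
After iteration 2: z = 17, freq = 2
After iteration 3: z = 10, freq = 2
After iteration 4: z = 7, freq = 2
After iteration 5: z = 13, freq = 2
After iteration 6: z = 10, freq = 2
Loop ends.

Final answer: 2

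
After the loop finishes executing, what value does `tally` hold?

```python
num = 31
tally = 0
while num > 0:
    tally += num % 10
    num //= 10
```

Let's trace through this code step by step.

Initialize: num = 31
Initialize: tally = 0
Entering loop: while num > 0:
After iteration 1: num = 3, tally = 1
After iteration 2: num = 0, tally = 4
Loop ends.

Final answer: 4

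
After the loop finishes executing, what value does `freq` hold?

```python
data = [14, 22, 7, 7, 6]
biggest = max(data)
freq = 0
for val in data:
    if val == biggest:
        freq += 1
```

Let's trace through this code step by step.

Initialize: data = [14, 22, 7, 7, 6]
Initialize: biggest = 22
Initialize: freq = 0
Entering loop: for val in data:
After iteration 1: val = 14, freq = 0
After iteration 2: val = 22, freq = 1
After iteration 3: val = 7, freq = 1
After iteration 4: val = 7, freq = 1
After iteration 5: val = 6, freq = 1
Loop ends.

Final answer: 1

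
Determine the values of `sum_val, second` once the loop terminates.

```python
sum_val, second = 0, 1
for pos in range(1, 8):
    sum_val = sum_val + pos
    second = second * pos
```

Let's trace through this code step by step.

Initialize: sum_val = 0
Initialize: second = 1
Entering loop: for pos in range(1, 8):
After iteration 1: pos = 1, sum_val = 1, second = 1
After iteration 2: pos = 2, sum_val = 3, second = 2
After iteration 3: pos = 3, sum_val = 6, second = 6
After iteration 4: pos = 4, sum_val = 10, second = 24
After iteration 5: pos = 5, sum_val = 15, second = 120
After iteration 6: pos = 6, sum_val = 21, second = 720
After iteration 7: pos = 7, sum_val = 28, second = 5040
Loop ends.

Final answer: 28, 5040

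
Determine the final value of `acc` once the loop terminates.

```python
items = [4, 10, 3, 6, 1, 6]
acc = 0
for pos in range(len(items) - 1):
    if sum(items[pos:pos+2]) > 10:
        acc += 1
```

Let's trace through this code step by step.

Initialize: items = [4, 10, 3, 6, 1, 6]
Initialize: acc = 0
Entering loop: for pos in range(len(items) - 1):
After iteration 1: pos = 0, acc = 1
After iteration 2: pos = 1, acc = 2
After iteration 3: pos = 2, acc = 2
After iteration 4: pos = 3, acc = 2
After iteration 5: pos = 4, acc = 2
Loop ends.

Final answer: 2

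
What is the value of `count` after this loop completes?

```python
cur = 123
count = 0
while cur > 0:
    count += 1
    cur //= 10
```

Let's trace through this code step by step.

Initialize: cur = 123
Initialize: count = 0
Entering loop: while cur > 0:
After iteration 1: cur = 12, count = 1
After iteration 2: cur = 1, count = 2
After iteration 3: cur = 0, count = 3
Loop ends.

Final answer: 3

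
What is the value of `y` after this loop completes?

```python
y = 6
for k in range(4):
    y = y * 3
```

Let's trace through this code step by step.

Initialize: y = 6
Entering loop: for k in range(4):
After iteration 1: k = 0, y = 18
After iteration 2: k = 1, y = 54
After iteration 3: k = 2, y = 162
After iteration 4: k = 3, y = 486
Loop ends.

Final answer: 486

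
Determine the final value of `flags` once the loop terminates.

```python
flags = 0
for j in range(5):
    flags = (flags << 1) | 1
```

Let's trace through this code step by step.

Initialize: flags = 0
Entering loop: for j in range(5):
After iteration 1: j = 0, flags = 1
After iteration 2: j = 1, flags = 3
After iteration 3: j = 2, flags = 7
After iteration 4: j = 3, flags = 15
After iteration 5: j = 4, flags = 31
Loop ends.

Final answer: 31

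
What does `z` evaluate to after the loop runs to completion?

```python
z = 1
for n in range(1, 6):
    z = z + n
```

Let's trace through this code step by step.

Initialize: z = 1
Entering loop: for n in range(1, 6):
After iteration 1: n = 1, z = 2
After iteration 2: n = 2, z = 4
After iteration 3: n = 3, z = 7
After iteration 4: n = 4, z = 11
After iteration 5: n = 5, z = 16
Loop ends.

Final answer: 16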